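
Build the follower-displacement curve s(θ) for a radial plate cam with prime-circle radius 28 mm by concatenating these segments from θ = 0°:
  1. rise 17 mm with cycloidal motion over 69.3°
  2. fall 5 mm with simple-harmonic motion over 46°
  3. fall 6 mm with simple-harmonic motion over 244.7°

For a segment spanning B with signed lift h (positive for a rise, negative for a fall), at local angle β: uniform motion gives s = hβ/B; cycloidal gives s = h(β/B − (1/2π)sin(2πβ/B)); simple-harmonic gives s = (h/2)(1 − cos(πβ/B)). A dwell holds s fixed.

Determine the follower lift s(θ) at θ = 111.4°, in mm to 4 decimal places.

seg 1 [0°–69.3°] cycloidal, h=17: full span → s += 17 → s = 17.0000
seg 2 [69.3°–115.3°] simple-harmonic, h=-5: θ=111.4° here. β=42.1, B=46. -5/2·(1 − cos(π·0.9152)) = -4.9118 → s = 12.0882

12.0882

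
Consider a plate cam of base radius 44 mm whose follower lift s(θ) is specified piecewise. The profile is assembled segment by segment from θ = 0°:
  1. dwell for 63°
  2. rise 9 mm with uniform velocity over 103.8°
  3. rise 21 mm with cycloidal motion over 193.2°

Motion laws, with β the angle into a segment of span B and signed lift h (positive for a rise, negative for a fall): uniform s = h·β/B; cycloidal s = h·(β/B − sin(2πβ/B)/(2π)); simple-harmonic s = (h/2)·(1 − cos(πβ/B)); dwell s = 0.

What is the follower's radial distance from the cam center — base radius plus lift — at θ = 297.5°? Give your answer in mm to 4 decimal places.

seg 1 [0°–63°] dwell: s stays 0.0000
seg 2 [63°–166.8°] uniform, h=9: full span → s += 9 → s = 9.0000
seg 3 [166.8°–360°] cycloidal, h=21: θ=297.5° here. β=130.7, B=193.2. 21·(0.6765 − sin(2π·0.6765)/(2π)) = 17.1987 → s = 26.1987
radial distance = base radius + s = 44 + 26.1987 = 70.1987

70.1987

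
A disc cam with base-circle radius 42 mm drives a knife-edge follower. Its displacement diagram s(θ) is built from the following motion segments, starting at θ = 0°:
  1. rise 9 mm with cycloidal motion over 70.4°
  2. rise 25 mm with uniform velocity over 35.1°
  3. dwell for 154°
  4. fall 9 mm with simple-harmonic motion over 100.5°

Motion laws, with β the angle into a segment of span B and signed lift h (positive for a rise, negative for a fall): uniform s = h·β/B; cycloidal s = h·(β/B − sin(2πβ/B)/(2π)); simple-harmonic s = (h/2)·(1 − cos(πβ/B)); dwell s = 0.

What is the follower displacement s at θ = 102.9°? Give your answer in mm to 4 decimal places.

seg 1 [0°–70.4°] cycloidal, h=9: full span → s += 9 → s = 9.0000
seg 2 [70.4°–105.5°] uniform, h=25: θ=102.9° here. β=32.5, B=35.1. 25·32.5/35.1 = 23.1481 → s = 32.1481

32.1481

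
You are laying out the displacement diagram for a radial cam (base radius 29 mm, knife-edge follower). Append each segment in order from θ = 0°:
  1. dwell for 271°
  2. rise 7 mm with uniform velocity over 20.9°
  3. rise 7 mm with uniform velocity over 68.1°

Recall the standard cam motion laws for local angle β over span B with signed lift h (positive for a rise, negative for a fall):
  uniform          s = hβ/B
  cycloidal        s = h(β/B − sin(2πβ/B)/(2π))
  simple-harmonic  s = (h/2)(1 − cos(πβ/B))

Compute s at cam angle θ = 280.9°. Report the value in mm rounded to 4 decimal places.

seg 1 [0°–271°] dwell: s stays 0.0000
seg 2 [271°–291.9°] uniform, h=7: θ=280.9° here. β=9.9, B=20.9. 7·9.9/20.9 = 3.3158 → s = 3.3158

3.3158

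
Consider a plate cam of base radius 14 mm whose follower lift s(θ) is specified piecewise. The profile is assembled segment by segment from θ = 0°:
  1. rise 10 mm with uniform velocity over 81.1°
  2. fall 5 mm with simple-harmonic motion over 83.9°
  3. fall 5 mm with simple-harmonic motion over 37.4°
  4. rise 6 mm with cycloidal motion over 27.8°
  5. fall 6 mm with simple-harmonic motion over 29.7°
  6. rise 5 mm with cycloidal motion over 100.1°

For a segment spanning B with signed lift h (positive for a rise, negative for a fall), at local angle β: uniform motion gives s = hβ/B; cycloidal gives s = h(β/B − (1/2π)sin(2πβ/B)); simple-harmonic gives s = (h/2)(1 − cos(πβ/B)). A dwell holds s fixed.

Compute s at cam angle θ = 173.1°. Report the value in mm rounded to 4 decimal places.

seg 1 [0°–81.1°] uniform, h=10: full span → s += 10 → s = 10.0000
seg 2 [81.1°–165°] simple-harmonic, h=-5: full span → s += -5 → s = 5.0000
seg 3 [165°–202.4°] simple-harmonic, h=-5: θ=173.1° here. β=8.1, B=37.4. -5/2·(1 − cos(π·0.2166)) = -0.5567 → s = 4.4433

4.4433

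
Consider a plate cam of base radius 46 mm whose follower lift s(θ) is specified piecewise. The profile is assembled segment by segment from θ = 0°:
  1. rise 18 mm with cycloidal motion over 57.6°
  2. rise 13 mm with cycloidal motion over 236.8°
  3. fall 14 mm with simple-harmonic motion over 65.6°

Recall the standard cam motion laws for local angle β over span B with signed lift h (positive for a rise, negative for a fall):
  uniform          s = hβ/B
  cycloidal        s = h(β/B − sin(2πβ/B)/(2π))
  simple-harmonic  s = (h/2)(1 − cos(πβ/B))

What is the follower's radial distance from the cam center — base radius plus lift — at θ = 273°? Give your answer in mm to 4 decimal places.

seg 1 [0°–57.6°] cycloidal, h=18: full span → s += 18 → s = 18.0000
seg 2 [57.6°–294.4°] cycloidal, h=13: θ=273° here. β=215.4, B=236.8. 13·(0.9096 − sin(2π·0.9096)/(2π)) = 12.9379 → s = 30.9379
radial distance = base radius + s = 46 + 30.9379 = 76.9379

76.9379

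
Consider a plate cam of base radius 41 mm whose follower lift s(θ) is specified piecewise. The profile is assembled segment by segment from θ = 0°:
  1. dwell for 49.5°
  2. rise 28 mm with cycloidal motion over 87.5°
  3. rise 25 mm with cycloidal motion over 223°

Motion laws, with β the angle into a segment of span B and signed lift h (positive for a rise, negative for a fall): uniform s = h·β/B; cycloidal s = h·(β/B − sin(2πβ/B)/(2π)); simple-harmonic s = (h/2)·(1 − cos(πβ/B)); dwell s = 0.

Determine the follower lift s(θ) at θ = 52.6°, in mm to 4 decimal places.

seg 1 [0°–49.5°] dwell: s stays 0.0000
seg 2 [49.5°–137°] cycloidal, h=28: θ=52.6° here. β=3.1, B=87.5. 28·(0.0354 − sin(2π·0.0354)/(2π)) = 0.0082 → s = 0.0082

0.0082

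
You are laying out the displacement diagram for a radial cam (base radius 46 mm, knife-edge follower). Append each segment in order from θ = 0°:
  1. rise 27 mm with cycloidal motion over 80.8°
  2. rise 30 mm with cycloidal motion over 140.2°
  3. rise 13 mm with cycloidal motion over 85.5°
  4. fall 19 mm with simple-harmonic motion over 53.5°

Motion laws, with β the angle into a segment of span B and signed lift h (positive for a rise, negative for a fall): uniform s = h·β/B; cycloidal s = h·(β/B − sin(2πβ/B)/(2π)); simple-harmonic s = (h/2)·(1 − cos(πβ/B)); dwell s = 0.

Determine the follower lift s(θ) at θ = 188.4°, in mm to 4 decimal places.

seg 1 [0°–80.8°] cycloidal, h=27: full span → s += 27 → s = 27.0000
seg 2 [80.8°–221°] cycloidal, h=30: θ=188.4° here. β=107.6, B=140.2. 30·(0.7675 − sin(2π·0.7675)/(2π)) = 27.7701 → s = 54.7701

54.7701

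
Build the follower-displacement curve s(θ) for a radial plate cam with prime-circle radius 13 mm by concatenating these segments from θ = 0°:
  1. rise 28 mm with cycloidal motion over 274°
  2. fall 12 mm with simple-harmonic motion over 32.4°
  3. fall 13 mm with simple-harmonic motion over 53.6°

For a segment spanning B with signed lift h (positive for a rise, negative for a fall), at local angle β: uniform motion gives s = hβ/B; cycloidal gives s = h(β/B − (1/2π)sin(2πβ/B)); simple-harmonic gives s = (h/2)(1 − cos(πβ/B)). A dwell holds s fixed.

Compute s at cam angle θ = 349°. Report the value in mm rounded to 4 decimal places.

seg 1 [0°–274°] cycloidal, h=28: full span → s += 28 → s = 28.0000
seg 2 [274°–306.4°] simple-harmonic, h=-12: full span → s += -12 → s = 16.0000
seg 3 [306.4°–360°] simple-harmonic, h=-13: θ=349° here. β=42.6, B=53.6. -13/2·(1 − cos(π·0.7948)) = -11.6952 → s = 4.3048

4.3048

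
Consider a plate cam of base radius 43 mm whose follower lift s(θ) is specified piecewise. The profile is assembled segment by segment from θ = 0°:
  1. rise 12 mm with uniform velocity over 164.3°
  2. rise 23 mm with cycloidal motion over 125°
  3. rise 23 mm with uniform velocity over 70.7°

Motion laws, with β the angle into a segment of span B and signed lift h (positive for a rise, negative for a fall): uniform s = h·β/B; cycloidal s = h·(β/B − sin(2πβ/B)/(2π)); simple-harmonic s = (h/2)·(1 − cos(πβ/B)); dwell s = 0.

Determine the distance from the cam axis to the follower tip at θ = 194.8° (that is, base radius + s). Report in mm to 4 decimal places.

seg 1 [0°–164.3°] uniform, h=12: full span → s += 12 → s = 12.0000
seg 2 [164.3°–289.3°] cycloidal, h=23: θ=194.8° here. β=30.5, B=125. 23·(0.2440 − sin(2π·0.2440)/(2π)) = 1.9540 → s = 13.9540
radial distance = base radius + s = 43 + 13.9540 = 56.9540

56.9540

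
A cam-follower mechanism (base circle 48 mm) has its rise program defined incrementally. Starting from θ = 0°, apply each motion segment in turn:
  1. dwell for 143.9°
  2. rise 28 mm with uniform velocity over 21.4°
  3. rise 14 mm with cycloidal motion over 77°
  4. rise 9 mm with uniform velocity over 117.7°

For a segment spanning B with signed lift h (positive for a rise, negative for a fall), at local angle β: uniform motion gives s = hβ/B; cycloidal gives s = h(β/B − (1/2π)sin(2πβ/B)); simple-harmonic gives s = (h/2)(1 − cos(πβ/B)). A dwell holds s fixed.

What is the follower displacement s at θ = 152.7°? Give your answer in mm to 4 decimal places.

seg 1 [0°–143.9°] dwell: s stays 0.0000
seg 2 [143.9°–165.3°] uniform, h=28: θ=152.7° here. β=8.8, B=21.4. 28·8.8/21.4 = 11.5140 → s = 11.5140

11.5140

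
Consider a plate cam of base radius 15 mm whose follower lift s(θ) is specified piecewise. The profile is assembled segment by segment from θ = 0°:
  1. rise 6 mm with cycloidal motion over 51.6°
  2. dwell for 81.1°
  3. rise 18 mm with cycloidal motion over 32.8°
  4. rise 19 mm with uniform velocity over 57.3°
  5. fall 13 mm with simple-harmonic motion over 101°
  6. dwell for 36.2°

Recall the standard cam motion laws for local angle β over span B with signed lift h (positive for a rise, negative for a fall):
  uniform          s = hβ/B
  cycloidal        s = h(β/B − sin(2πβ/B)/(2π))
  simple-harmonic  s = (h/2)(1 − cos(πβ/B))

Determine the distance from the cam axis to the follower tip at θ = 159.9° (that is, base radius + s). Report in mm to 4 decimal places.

seg 1 [0°–51.6°] cycloidal, h=6: full span → s += 6 → s = 6.0000
seg 2 [51.6°–132.7°] dwell: s stays 6.0000
seg 3 [132.7°–165.5°] cycloidal, h=18: θ=159.9° here. β=27.2, B=32.8. 18·(0.8293 − sin(2π·0.8293)/(2π)) = 17.4436 → s = 23.4436
radial distance = base radius + s = 15 + 23.4436 = 38.4436

38.4436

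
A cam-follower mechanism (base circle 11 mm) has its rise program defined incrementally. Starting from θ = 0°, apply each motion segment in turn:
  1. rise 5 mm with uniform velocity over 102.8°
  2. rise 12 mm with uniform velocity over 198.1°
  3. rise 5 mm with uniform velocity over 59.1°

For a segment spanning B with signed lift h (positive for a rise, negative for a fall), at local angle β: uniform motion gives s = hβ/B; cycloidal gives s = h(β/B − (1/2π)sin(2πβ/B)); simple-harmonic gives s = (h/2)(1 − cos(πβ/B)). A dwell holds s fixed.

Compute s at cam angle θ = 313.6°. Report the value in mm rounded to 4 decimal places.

seg 1 [0°–102.8°] uniform, h=5: full span → s += 5 → s = 5.0000
seg 2 [102.8°–300.9°] uniform, h=12: full span → s += 12 → s = 17.0000
seg 3 [300.9°–360°] uniform, h=5: θ=313.6° here. β=12.7, B=59.1. 5·12.7/59.1 = 1.0745 → s = 18.0745

18.0745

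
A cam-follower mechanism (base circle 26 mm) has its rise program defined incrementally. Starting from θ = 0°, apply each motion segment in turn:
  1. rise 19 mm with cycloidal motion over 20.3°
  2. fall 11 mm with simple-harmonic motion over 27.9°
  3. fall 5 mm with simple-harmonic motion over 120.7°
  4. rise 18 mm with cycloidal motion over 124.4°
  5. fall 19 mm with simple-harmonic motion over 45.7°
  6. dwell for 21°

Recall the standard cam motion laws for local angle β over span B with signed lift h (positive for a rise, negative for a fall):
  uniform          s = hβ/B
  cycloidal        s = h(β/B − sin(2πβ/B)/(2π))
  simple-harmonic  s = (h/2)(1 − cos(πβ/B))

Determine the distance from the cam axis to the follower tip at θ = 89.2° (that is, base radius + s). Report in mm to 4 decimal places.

seg 1 [0°–20.3°] cycloidal, h=19: full span → s += 19 → s = 19.0000
seg 2 [20.3°–48.2°] simple-harmonic, h=-11: full span → s += -11 → s = 8.0000
seg 3 [48.2°–168.9°] simple-harmonic, h=-5: θ=89.2° here. β=41, B=120.7. -5/2·(1 − cos(π·0.3397)) = -1.2934 → s = 6.7066
radial distance = base radius + s = 26 + 6.7066 = 32.7066

32.7066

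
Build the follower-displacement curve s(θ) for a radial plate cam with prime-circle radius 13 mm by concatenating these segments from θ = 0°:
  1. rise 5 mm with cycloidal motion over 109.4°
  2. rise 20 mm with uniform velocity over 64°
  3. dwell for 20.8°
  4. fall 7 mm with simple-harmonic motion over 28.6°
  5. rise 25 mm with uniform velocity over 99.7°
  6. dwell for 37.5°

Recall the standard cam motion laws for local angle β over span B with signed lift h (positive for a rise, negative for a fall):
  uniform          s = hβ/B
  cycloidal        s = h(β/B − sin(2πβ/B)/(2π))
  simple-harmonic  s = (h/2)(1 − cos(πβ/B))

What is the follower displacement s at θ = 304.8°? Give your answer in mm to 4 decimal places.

seg 1 [0°–109.4°] cycloidal, h=5: full span → s += 5 → s = 5.0000
seg 2 [109.4°–173.4°] uniform, h=20: full span → s += 20 → s = 25.0000
seg 3 [173.4°–194.2°] dwell: s stays 25.0000
seg 4 [194.2°–222.8°] simple-harmonic, h=-7: full span → s += -7 → s = 18.0000
seg 5 [222.8°–322.5°] uniform, h=25: θ=304.8° here. β=82, B=99.7. 25·82/99.7 = 20.5617 → s = 38.5617

38.5617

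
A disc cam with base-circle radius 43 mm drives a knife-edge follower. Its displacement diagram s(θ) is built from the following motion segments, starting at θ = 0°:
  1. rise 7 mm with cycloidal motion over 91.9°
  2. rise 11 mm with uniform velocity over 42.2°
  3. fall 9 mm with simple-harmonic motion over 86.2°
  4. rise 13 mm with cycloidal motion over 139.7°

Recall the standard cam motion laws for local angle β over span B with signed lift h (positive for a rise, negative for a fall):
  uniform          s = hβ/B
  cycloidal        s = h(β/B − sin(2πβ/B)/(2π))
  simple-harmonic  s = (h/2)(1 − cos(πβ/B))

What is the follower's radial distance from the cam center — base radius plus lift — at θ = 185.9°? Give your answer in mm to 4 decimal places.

seg 1 [0°–91.9°] cycloidal, h=7: full span → s += 7 → s = 7.0000
seg 2 [91.9°–134.1°] uniform, h=11: full span → s += 11 → s = 18.0000
seg 3 [134.1°–220.3°] simple-harmonic, h=-9: θ=185.9° here. β=51.8, B=86.2. -9/2·(1 − cos(π·0.6009)) = -5.9030 → s = 12.0970
radial distance = base radius + s = 43 + 12.0970 = 55.0970

55.0970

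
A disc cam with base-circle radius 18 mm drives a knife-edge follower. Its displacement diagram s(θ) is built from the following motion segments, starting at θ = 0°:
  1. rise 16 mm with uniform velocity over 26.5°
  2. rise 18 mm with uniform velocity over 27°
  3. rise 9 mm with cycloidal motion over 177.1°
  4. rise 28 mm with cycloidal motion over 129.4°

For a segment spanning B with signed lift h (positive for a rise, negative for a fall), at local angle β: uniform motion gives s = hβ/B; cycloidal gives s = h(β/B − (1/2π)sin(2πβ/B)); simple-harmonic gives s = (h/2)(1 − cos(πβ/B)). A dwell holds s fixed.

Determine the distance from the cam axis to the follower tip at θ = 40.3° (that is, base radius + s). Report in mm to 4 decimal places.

seg 1 [0°–26.5°] uniform, h=16: full span → s += 16 → s = 16.0000
seg 2 [26.5°–53.5°] uniform, h=18: θ=40.3° here. β=13.8, B=27. 18·13.8/27 = 9.2000 → s = 25.2000
radial distance = base radius + s = 18 + 25.2000 = 43.2000

43.2000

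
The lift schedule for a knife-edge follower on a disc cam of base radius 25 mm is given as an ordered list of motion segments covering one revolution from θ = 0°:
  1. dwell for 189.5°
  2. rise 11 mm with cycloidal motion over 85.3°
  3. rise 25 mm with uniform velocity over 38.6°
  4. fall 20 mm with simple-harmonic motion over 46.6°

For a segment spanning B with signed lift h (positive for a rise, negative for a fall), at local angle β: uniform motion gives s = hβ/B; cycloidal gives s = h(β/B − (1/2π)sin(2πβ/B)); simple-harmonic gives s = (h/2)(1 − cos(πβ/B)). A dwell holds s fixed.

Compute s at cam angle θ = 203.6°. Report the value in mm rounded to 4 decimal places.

seg 1 [0°–189.5°] dwell: s stays 0.0000
seg 2 [189.5°–274.8°] cycloidal, h=11: θ=203.6° here. β=14.1, B=85.3. 11·(0.1653 − sin(2π·0.1653)/(2π)) = 0.3097 → s = 0.3097

0.3097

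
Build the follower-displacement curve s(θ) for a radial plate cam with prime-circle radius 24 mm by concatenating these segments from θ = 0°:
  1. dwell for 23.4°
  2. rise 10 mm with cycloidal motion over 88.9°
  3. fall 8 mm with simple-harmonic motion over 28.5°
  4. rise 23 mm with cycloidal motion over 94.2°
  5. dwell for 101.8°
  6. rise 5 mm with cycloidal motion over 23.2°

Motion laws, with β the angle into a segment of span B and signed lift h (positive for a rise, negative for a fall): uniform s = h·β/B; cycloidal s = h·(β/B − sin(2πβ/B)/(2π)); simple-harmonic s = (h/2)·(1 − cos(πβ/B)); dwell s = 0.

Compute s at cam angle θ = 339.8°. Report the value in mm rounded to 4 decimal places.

seg 1 [0°–23.4°] dwell: s stays 0.0000
seg 2 [23.4°–112.3°] cycloidal, h=10: full span → s += 10 → s = 10.0000
seg 3 [112.3°–140.8°] simple-harmonic, h=-8: full span → s += -8 → s = 2.0000
seg 4 [140.8°–235°] cycloidal, h=23: full span → s += 23 → s = 25.0000
seg 5 [235°–336.8°] dwell: s stays 25.0000
seg 6 [336.8°–360°] cycloidal, h=5: θ=339.8° here. β=3, B=23.2. 5·(0.1293 − sin(2π·0.1293)/(2π)) = 0.0688 → s = 25.0688

25.0688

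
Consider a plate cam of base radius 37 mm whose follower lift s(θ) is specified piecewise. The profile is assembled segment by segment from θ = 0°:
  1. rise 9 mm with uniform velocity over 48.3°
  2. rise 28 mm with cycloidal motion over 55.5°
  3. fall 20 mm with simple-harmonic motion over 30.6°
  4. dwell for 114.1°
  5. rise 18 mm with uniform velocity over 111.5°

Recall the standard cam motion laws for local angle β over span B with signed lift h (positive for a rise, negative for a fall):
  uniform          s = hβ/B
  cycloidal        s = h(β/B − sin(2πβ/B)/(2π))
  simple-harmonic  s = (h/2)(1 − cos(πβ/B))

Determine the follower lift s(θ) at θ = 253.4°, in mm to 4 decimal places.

seg 1 [0°–48.3°] uniform, h=9: full span → s += 9 → s = 9.0000
seg 2 [48.3°–103.8°] cycloidal, h=28: full span → s += 28 → s = 37.0000
seg 3 [103.8°–134.4°] simple-harmonic, h=-20: full span → s += -20 → s = 17.0000
seg 4 [134.4°–248.5°] dwell: s stays 17.0000
seg 5 [248.5°–360°] uniform, h=18: θ=253.4° here. β=4.9, B=111.5. 18·4.9/111.5 = 0.7910 → s = 17.7910

17.7910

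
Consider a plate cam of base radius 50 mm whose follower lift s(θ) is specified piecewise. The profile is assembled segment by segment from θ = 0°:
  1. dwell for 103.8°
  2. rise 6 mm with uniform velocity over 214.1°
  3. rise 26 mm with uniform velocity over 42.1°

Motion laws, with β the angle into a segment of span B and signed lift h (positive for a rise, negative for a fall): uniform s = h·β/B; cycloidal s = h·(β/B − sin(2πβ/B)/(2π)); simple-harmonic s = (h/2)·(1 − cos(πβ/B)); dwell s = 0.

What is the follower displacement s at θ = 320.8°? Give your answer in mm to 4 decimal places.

seg 1 [0°–103.8°] dwell: s stays 0.0000
seg 2 [103.8°–317.9°] uniform, h=6: full span → s += 6 → s = 6.0000
seg 3 [317.9°–360°] uniform, h=26: θ=320.8° here. β=2.9, B=42.1. 26·2.9/42.1 = 1.7910 → s = 7.7910

7.7910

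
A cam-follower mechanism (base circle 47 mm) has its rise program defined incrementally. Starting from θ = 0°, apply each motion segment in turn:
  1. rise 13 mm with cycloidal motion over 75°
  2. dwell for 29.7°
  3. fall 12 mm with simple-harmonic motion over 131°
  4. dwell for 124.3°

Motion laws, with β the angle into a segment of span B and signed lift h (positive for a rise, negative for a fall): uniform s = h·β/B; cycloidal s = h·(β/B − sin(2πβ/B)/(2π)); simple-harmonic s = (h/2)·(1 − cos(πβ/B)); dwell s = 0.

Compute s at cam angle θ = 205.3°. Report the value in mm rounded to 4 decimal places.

seg 1 [0°–75°] cycloidal, h=13: full span → s += 13 → s = 13.0000
seg 2 [75°–104.7°] dwell: s stays 13.0000
seg 3 [104.7°–235.7°] simple-harmonic, h=-12: θ=205.3° here. β=100.6, B=131. -12/2·(1 − cos(π·0.7679)) = -10.4749 → s = 2.5251

2.5251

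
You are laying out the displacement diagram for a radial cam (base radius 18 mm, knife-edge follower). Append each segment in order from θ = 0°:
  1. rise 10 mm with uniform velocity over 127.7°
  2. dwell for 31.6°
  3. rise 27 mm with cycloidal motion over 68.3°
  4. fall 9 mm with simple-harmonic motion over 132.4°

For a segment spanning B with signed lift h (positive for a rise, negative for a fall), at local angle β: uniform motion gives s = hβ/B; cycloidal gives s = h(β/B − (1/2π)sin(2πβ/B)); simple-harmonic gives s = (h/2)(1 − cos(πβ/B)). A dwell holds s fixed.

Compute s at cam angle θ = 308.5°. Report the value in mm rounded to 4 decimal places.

seg 1 [0°–127.7°] uniform, h=10: full span → s += 10 → s = 10.0000
seg 2 [127.7°–159.3°] dwell: s stays 10.0000
seg 3 [159.3°–227.6°] cycloidal, h=27: full span → s += 27 → s = 37.0000
seg 4 [227.6°–360°] simple-harmonic, h=-9: θ=308.5° here. β=80.9, B=132.4. -9/2·(1 − cos(π·0.6110)) = -6.0380 → s = 30.9620

30.9620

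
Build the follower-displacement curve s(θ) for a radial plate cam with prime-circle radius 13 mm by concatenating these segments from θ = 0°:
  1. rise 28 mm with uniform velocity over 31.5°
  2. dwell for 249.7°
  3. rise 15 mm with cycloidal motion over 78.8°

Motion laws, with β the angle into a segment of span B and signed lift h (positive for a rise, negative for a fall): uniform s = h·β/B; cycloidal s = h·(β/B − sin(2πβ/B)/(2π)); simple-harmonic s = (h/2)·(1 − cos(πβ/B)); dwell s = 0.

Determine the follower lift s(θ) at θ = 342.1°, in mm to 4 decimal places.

seg 1 [0°–31.5°] uniform, h=28: full span → s += 28 → s = 28.0000
seg 2 [31.5°–281.2°] dwell: s stays 28.0000
seg 3 [281.2°–360°] cycloidal, h=15: θ=342.1° here. β=60.9, B=78.8. 15·(0.7728 − sin(2π·0.7728)/(2π)) = 13.9554 → s = 41.9554

41.9554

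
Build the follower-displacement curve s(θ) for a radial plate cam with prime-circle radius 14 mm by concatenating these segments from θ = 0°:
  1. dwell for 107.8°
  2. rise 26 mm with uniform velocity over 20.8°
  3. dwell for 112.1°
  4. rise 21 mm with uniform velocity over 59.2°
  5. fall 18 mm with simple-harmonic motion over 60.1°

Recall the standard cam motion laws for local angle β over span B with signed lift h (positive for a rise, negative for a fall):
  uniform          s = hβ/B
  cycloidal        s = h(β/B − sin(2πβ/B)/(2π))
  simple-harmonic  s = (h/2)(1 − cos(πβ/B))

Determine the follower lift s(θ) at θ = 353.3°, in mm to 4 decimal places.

seg 1 [0°–107.8°] dwell: s stays 0.0000
seg 2 [107.8°–128.6°] uniform, h=26: full span → s += 26 → s = 26.0000
seg 3 [128.6°–240.7°] dwell: s stays 26.0000
seg 4 [240.7°–299.9°] uniform, h=21: full span → s += 21 → s = 47.0000
seg 5 [299.9°–360°] simple-harmonic, h=-18: θ=353.3° here. β=53.4, B=60.1. -18/2·(1 − cos(π·0.8885)) = -17.4537 → s = 29.5463

29.5463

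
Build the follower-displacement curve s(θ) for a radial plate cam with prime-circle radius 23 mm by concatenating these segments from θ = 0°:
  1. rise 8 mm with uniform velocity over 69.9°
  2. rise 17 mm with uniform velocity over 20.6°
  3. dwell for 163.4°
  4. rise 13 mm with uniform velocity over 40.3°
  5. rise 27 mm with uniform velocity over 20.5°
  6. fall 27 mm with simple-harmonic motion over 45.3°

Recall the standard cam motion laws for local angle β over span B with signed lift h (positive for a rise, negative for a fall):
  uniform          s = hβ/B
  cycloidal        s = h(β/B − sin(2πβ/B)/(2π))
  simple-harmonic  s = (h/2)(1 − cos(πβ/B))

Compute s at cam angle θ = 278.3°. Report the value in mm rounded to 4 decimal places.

seg 1 [0°–69.9°] uniform, h=8: full span → s += 8 → s = 8.0000
seg 2 [69.9°–90.5°] uniform, h=17: full span → s += 17 → s = 25.0000
seg 3 [90.5°–253.9°] dwell: s stays 25.0000
seg 4 [253.9°–294.2°] uniform, h=13: θ=278.3° here. β=24.4, B=40.3. 13·24.4/40.3 = 7.8710 → s = 32.8710

32.8710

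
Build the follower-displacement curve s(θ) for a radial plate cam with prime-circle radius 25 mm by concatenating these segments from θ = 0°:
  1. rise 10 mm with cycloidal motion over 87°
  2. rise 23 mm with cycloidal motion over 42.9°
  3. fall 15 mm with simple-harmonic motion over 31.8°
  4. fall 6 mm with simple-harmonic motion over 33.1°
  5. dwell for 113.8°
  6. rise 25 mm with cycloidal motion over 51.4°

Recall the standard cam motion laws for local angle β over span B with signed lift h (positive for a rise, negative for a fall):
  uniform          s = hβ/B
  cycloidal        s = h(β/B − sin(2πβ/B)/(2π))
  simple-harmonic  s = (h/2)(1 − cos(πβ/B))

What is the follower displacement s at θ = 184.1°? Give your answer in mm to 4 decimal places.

seg 1 [0°–87°] cycloidal, h=10: full span → s += 10 → s = 10.0000
seg 2 [87°–129.9°] cycloidal, h=23: full span → s += 23 → s = 33.0000
seg 3 [129.9°–161.7°] simple-harmonic, h=-15: full span → s += -15 → s = 18.0000
seg 4 [161.7°–194.8°] simple-harmonic, h=-6: θ=184.1° here. β=22.4, B=33.1. -6/2·(1 − cos(π·0.6767)) = -4.5814 → s = 13.4186

13.4186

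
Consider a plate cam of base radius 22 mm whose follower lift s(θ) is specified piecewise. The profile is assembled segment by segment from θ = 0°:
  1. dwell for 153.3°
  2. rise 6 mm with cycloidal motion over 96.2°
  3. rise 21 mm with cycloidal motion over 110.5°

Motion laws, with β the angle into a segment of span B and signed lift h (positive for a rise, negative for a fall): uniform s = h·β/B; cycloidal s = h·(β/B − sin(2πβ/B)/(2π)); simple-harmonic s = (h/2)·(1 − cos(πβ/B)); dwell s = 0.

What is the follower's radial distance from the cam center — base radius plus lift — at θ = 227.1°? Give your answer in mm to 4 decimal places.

seg 1 [0°–153.3°] dwell: s stays 0.0000
seg 2 [153.3°–249.5°] cycloidal, h=6: θ=227.1° here. β=73.8, B=96.2. 6·(0.7672 − sin(2π·0.7672)/(2π)) = 5.5523 → s = 5.5523
radial distance = base radius + s = 22 + 5.5523 = 27.5523

27.5523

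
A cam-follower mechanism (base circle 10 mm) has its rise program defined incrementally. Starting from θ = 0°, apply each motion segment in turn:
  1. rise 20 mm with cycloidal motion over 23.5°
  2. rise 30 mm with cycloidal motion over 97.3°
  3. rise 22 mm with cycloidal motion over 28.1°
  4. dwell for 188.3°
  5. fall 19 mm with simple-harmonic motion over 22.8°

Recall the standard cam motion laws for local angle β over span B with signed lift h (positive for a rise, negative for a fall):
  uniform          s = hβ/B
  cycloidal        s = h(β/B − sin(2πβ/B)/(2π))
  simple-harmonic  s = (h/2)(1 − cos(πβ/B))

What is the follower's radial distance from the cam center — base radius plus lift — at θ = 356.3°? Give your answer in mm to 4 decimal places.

seg 1 [0°–23.5°] cycloidal, h=20: full span → s += 20 → s = 20.0000
seg 2 [23.5°–120.8°] cycloidal, h=30: full span → s += 30 → s = 50.0000
seg 3 [120.8°–148.9°] cycloidal, h=22: full span → s += 22 → s = 72.0000
seg 4 [148.9°–337.2°] dwell: s stays 72.0000
seg 5 [337.2°–360°] simple-harmonic, h=-19: θ=356.3° here. β=19.1, B=22.8. -19/2·(1 − cos(π·0.8377)) = -17.7919 → s = 54.2081
radial distance = base radius + s = 10 + 54.2081 = 64.2081

64.2081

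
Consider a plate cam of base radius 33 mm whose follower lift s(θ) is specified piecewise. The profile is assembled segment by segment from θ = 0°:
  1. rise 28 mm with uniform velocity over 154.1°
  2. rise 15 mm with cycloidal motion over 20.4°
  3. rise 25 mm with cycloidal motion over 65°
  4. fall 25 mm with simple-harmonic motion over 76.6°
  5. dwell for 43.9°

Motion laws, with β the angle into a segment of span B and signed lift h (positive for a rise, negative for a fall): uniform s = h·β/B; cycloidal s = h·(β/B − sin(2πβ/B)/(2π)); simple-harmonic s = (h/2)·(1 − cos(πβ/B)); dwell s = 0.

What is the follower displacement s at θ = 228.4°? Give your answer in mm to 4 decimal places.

seg 1 [0°–154.1°] uniform, h=28: full span → s += 28 → s = 28.0000
seg 2 [154.1°–174.5°] cycloidal, h=15: full span → s += 15 → s = 43.0000
seg 3 [174.5°–239.5°] cycloidal, h=25: θ=228.4° here. β=53.9, B=65. 25·(0.8292 − sin(2π·0.8292)/(2π)) = 24.2267 → s = 67.2267

67.2267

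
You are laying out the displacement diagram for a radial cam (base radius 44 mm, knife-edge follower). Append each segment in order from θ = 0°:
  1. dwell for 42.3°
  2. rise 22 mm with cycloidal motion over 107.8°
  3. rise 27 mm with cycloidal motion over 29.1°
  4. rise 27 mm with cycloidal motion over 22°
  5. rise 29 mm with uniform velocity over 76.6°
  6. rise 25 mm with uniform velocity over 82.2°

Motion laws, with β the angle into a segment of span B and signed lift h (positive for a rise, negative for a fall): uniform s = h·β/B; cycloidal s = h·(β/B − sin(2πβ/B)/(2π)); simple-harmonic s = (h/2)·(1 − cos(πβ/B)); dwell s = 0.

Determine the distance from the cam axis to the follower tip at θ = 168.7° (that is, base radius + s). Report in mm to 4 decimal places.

seg 1 [0°–42.3°] dwell: s stays 0.0000
seg 2 [42.3°–150.1°] cycloidal, h=22: full span → s += 22 → s = 22.0000
seg 3 [150.1°–179.2°] cycloidal, h=27: θ=168.7° here. β=18.6, B=29.1. 27·(0.6392 − sin(2π·0.6392)/(2π)) = 20.5545 → s = 42.5545
radial distance = base radius + s = 44 + 42.5545 = 86.5545

86.5545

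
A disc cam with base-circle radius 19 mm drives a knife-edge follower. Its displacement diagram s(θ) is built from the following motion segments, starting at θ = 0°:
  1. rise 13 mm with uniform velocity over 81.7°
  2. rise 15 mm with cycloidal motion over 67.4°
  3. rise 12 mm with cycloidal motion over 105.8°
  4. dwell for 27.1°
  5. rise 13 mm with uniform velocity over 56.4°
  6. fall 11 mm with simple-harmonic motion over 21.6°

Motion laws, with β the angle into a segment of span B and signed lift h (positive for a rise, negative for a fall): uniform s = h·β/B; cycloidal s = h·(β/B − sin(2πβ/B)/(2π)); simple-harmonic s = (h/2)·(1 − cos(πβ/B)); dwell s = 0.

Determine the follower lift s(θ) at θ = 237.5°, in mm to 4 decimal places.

seg 1 [0°–81.7°] uniform, h=13: full span → s += 13 → s = 13.0000
seg 2 [81.7°–149.1°] cycloidal, h=15: full span → s += 15 → s = 28.0000
seg 3 [149.1°–254.9°] cycloidal, h=12: θ=237.5° here. β=88.4, B=105.8. 12·(0.8355 − sin(2π·0.8355)/(2π)) = 11.6671 → s = 39.6671

39.6671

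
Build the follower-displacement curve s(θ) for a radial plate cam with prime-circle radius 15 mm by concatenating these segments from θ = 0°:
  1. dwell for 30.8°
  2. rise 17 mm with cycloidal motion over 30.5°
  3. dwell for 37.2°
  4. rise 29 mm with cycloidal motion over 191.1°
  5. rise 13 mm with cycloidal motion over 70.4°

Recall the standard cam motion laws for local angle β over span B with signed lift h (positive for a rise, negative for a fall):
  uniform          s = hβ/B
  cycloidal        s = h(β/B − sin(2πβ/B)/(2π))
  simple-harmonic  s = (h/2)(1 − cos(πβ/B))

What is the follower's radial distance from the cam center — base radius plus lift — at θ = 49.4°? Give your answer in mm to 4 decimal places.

seg 1 [0°–30.8°] dwell: s stays 0.0000
seg 2 [30.8°–61.3°] cycloidal, h=17: θ=49.4° here. β=18.6, B=30.5. 17·(0.6098 − sin(2π·0.6098)/(2π)) = 12.0897 → s = 12.0897
radial distance = base radius + s = 15 + 12.0897 = 27.0897

27.0897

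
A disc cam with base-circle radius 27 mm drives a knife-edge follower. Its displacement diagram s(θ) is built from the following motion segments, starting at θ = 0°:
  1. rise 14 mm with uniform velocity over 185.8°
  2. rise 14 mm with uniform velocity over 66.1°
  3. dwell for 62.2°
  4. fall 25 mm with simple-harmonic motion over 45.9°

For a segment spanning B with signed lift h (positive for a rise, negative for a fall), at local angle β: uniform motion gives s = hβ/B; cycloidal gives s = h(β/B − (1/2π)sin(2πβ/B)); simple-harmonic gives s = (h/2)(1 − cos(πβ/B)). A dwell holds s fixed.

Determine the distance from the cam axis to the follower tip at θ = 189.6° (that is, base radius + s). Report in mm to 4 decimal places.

seg 1 [0°–185.8°] uniform, h=14: full span → s += 14 → s = 14.0000
seg 2 [185.8°–251.9°] uniform, h=14: θ=189.6° here. β=3.8, B=66.1. 14·3.8/66.1 = 0.8048 → s = 14.8048
radial distance = base radius + s = 27 + 14.8048 = 41.8048

41.8048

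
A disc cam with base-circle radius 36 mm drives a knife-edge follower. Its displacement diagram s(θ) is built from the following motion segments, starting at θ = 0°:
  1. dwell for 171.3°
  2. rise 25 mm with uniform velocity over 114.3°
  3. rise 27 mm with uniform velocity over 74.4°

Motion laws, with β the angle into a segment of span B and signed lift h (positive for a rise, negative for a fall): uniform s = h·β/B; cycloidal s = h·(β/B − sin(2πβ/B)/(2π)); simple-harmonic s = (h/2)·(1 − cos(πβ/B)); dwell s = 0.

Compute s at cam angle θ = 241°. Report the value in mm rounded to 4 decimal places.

seg 1 [0°–171.3°] dwell: s stays 0.0000
seg 2 [171.3°–285.6°] uniform, h=25: θ=241° here. β=69.7, B=114.3. 25·69.7/114.3 = 15.2450 → s = 15.2450

15.2450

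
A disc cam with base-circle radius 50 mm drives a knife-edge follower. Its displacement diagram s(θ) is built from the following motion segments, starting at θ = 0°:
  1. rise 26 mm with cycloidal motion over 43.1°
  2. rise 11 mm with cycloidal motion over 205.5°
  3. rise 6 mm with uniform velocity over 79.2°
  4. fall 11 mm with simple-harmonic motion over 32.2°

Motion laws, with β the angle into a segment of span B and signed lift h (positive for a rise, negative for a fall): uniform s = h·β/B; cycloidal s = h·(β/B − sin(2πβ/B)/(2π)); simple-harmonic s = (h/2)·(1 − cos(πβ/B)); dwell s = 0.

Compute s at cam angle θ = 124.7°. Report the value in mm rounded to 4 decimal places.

seg 1 [0°–43.1°] cycloidal, h=26: full span → s += 26 → s = 26.0000
seg 2 [43.1°–248.6°] cycloidal, h=11: θ=124.7° here. β=81.6, B=205.5. 11·(0.3971 − sin(2π·0.3971)/(2π)) = 3.3130 → s = 29.3130

29.3130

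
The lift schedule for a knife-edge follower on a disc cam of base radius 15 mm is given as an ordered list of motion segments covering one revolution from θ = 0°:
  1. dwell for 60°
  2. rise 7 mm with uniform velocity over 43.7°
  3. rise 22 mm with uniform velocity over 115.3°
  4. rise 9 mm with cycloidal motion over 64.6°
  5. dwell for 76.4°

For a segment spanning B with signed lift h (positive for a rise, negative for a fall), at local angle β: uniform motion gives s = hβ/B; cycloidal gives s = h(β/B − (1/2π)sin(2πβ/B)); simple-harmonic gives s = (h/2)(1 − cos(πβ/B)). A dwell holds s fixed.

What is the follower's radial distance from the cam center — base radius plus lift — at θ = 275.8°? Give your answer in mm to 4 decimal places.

seg 1 [0°–60°] dwell: s stays 0.0000
seg 2 [60°–103.7°] uniform, h=7: full span → s += 7 → s = 7.0000
seg 3 [103.7°–219°] uniform, h=22: full span → s += 22 → s = 29.0000
seg 4 [219°–283.6°] cycloidal, h=9: θ=275.8° here. β=56.8, B=64.6. 9·(0.8793 − sin(2π·0.8793)/(2π)) = 8.8987 → s = 37.8987
radial distance = base radius + s = 15 + 37.8987 = 52.8987

52.8987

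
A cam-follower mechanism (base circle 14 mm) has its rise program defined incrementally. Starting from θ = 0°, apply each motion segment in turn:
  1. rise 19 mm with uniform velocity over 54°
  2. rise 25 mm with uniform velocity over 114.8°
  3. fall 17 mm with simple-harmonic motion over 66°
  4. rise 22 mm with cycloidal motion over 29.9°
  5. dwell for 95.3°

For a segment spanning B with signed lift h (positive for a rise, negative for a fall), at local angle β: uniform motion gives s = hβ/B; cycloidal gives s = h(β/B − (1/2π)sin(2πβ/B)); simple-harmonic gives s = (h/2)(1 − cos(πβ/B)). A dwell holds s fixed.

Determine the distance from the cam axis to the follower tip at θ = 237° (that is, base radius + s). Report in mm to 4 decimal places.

seg 1 [0°–54°] uniform, h=19: full span → s += 19 → s = 19.0000
seg 2 [54°–168.8°] uniform, h=25: full span → s += 25 → s = 44.0000
seg 3 [168.8°–234.8°] simple-harmonic, h=-17: full span → s += -17 → s = 27.0000
seg 4 [234.8°–264.7°] cycloidal, h=22: θ=237° here. β=2.2, B=29.9. 22·(0.0736 − sin(2π·0.0736)/(2π)) = 0.0570 → s = 27.0570
radial distance = base radius + s = 14 + 27.0570 = 41.0570

41.0570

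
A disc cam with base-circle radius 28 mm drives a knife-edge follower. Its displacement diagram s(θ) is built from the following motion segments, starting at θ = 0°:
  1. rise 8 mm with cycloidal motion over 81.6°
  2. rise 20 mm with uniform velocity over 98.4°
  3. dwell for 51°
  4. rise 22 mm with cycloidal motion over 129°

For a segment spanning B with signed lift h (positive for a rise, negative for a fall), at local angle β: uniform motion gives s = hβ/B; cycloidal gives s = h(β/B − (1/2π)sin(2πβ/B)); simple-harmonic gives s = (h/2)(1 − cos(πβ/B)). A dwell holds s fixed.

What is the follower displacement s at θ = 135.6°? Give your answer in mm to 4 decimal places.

seg 1 [0°–81.6°] cycloidal, h=8: full span → s += 8 → s = 8.0000
seg 2 [81.6°–180°] uniform, h=20: θ=135.6° here. β=54, B=98.4. 20·54/98.4 = 10.9756 → s = 18.9756

18.9756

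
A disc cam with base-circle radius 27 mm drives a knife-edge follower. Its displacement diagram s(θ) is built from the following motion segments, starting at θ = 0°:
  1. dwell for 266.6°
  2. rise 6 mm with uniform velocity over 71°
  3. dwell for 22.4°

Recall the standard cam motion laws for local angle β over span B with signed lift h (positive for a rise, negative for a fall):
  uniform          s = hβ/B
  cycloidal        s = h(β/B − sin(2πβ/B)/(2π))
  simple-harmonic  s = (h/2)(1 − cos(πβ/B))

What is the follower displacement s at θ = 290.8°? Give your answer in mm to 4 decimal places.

seg 1 [0°–266.6°] dwell: s stays 0.0000
seg 2 [266.6°–337.6°] uniform, h=6: θ=290.8° here. β=24.2, B=71. 6·24.2/71 = 2.0451 → s = 2.0451

2.0451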